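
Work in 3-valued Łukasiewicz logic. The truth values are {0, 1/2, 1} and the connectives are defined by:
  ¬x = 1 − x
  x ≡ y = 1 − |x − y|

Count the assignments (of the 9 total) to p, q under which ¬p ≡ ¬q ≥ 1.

p = 0, q = 0 ↦ 1  ≥
p = 0, q = 1/2 ↦ 1/2  <
p = 0, q = 1 ↦ 0  <
p = 1/2, q = 0 ↦ 1/2  <
p = 1/2, q = 1/2 ↦ 1  ≥
p = 1/2, q = 1 ↦ 1/2  <
p = 1, q = 0 ↦ 0  <
p = 1, q = 1/2 ↦ 1/2  <
p = 1, q = 1 ↦ 1  ≥
So 3 of the 9 assignments meet the threshold.

3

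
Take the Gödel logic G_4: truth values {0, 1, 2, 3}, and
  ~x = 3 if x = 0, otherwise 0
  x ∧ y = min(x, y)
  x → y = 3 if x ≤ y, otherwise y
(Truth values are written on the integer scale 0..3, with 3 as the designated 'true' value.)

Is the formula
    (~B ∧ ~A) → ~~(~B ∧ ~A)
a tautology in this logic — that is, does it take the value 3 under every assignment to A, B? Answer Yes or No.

Yes

A = 0, B = 0 ↦ 3
A = 0, B = 1 ↦ 3
A = 0, B = 2 ↦ 3
A = 0, B = 3 ↦ 3
A = 1, B = 0 ↦ 3
A = 1, B = 1 ↦ 3
A = 1, B = 2 ↦ 3
A = 1, B = 3 ↦ 3
A = 2, B = 0 ↦ 3
A = 2, B = 1 ↦ 3
A = 2, B = 2 ↦ 3
A = 2, B = 3 ↦ 3
A = 3, B = 0 ↦ 3
A = 3, B = 1 ↦ 3
A = 3, B = 2 ↦ 3
A = 3, B = 3 ↦ 3
Every assignment gives a value ≥ 3.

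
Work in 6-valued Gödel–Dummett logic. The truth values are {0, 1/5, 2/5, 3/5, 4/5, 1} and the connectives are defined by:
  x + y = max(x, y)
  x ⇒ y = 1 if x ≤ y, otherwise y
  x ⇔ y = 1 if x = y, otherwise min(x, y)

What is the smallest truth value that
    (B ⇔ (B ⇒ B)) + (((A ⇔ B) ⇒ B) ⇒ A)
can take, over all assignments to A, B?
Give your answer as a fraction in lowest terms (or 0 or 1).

1/5

Take A = 0, B = 1/5:
B ⇒ B = 1/5 ⇒ 1/5 = 1
B ⇔ (B ⇒ B) = 1/5 ⇔ 1 = 1/5
A ⇔ B = 0 ⇔ 1/5 = 0
(A ⇔ B) ⇒ B = 0 ⇒ 1/5 = 1
((A ⇔ B) ⇒ B) ⇒ A = 1 ⇒ 0 = 0
(B ⇔ (B ⇒ B)) + (((A ⇔ B) ⇒ B) ⇒ A) = 1/5 + 0 = 1/5
No assignment yields a value below 1/5, so this is the minimum.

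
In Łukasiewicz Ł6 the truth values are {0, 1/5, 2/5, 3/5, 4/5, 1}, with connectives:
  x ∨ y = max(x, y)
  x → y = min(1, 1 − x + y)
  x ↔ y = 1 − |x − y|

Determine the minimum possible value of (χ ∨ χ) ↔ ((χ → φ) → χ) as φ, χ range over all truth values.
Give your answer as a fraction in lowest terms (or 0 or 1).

Take φ = 0, χ = 2/5:
χ ∨ χ = 2/5 ∨ 2/5 = 2/5
χ → φ = 2/5 → 0 = 3/5
(χ → φ) → χ = 3/5 → 2/5 = 4/5
(χ ∨ χ) ↔ ((χ → φ) → χ) = 2/5 ↔ 4/5 = 3/5
No assignment yields a value below 3/5, so this is the minimum.

3/5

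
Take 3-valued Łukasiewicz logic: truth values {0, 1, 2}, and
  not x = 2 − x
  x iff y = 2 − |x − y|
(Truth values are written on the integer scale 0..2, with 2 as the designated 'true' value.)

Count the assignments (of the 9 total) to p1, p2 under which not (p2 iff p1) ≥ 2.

2

p1 = 0, p2 = 0 ↦ 0  <
p1 = 0, p2 = 1 ↦ 1  <
p1 = 0, p2 = 2 ↦ 2  ≥
p1 = 1, p2 = 0 ↦ 1  <
p1 = 1, p2 = 1 ↦ 0  <
p1 = 1, p2 = 2 ↦ 1  <
p1 = 2, p2 = 0 ↦ 2  ≥
p1 = 2, p2 = 1 ↦ 1  <
p1 = 2, p2 = 2 ↦ 0  <
So 2 of the 9 assignments meet the threshold.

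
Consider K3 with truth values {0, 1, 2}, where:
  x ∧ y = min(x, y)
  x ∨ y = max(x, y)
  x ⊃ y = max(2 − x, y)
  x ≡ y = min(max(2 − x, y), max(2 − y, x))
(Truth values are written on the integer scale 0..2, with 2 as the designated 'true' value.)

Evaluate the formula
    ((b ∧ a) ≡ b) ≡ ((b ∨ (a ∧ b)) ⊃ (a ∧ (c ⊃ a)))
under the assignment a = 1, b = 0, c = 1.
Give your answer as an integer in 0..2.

b ∧ a = 0 ∧ 1 = 0
(b ∧ a) ≡ b = 0 ≡ 0 = 2
a ∧ b = 1 ∧ 0 = 0
b ∨ (a ∧ b) = 0 ∨ 0 = 0
c ⊃ a = 1 ⊃ 1 = 1
a ∧ (c ⊃ a) = 1 ∧ 1 = 1
(b ∨ (a ∧ b)) ⊃ (a ∧ (c ⊃ a)) = 0 ⊃ 1 = 2
((b ∧ a) ≡ b) ≡ ((b ∨ (a ∧ b)) ⊃ (a ∧ (c ⊃ a))) = 2 ≡ 2 = 2

2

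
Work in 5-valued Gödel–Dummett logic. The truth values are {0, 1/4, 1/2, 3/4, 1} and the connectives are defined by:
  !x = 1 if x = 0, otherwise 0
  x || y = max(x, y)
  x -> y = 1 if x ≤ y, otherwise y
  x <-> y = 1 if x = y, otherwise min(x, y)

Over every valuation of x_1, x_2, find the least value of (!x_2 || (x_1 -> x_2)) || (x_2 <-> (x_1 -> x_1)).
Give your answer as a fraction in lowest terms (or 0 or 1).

Take x_1 = 1/2, x_2 = 1/4:
!x_2 = !1/4 = 0
x_1 -> x_2 = 1/2 -> 1/4 = 1/4
!x_2 || (x_1 -> x_2) = 0 || 1/4 = 1/4
x_1 -> x_1 = 1/2 -> 1/2 = 1
x_2 <-> (x_1 -> x_1) = 1/4 <-> 1 = 1/4
(!x_2 || (x_1 -> x_2)) || (x_2 <-> (x_1 -> x_1)) = 1/4 || 1/4 = 1/4
No assignment yields a value below 1/4, so this is the minimum.

1/4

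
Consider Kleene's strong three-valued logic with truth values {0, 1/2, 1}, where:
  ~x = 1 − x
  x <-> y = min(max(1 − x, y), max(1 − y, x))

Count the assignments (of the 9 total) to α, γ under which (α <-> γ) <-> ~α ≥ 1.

α = 0, γ = 0 ↦ 1  ≥
α = 0, γ = 1/2 ↦ 1/2  <
α = 0, γ = 1 ↦ 0  <
α = 1/2, γ = 0 ↦ 1/2  <
α = 1/2, γ = 1/2 ↦ 1/2  <
α = 1/2, γ = 1 ↦ 1/2  <
α = 1, γ = 0 ↦ 1  ≥
α = 1, γ = 1/2 ↦ 1/2  <
α = 1, γ = 1 ↦ 0  <
So 2 of the 9 assignments meet the threshold.

2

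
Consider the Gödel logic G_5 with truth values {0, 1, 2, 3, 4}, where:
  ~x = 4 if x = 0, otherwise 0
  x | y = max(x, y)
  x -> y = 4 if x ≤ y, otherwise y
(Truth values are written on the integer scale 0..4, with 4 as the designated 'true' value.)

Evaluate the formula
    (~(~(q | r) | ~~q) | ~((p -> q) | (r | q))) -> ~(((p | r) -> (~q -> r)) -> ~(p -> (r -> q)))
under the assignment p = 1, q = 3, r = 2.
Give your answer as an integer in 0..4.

q | r = 3 | 2 = 3
~(q | r) = ~3 = 0
~q = ~3 = 0
~~q = ~0 = 4
~(q | r) | ~~q = 0 | 4 = 4
~(~(q | r) | ~~q) = ~4 = 0
p -> q = 1 -> 3 = 4
r | q = 2 | 3 = 3
(p -> q) | (r | q) = 4 | 3 = 4
~((p -> q) | (r | q)) = ~4 = 0
~(~(q | r) | ~~q) | ~((p -> q) | (r | q)) = 0 | 0 = 0
p | r = 1 | 2 = 2
~q = ~3 = 0
~q -> r = 0 -> 2 = 4
(p | r) -> (~q -> r) = 2 -> 4 = 4
r -> q = 2 -> 3 = 4
p -> (r -> q) = 1 -> 4 = 4
~(p -> (r -> q)) = ~4 = 0
((p | r) -> (~q -> r)) -> ~(p -> (r -> q)) = 4 -> 0 = 0
~(((p | r) -> (~q -> r)) -> ~(p -> (r -> q))) = ~0 = 4
(~(~(q | r) | ~~q) | ~((p -> q) | (r | q))) -> ~(((p | r) -> (~q -> r)) -> ~(p -> (r -> q))) = 0 -> 4 = 4

4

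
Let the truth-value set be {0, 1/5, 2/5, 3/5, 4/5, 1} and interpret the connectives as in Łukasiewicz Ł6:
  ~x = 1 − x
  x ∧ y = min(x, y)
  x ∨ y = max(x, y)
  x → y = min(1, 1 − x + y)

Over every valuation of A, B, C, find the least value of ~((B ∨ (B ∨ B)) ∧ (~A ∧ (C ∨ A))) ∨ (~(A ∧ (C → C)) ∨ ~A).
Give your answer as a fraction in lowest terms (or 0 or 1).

Take A = 2/5, B = 2/5, C = 0:
B ∨ B = 2/5 ∨ 2/5 = 2/5
B ∨ (B ∨ B) = 2/5 ∨ 2/5 = 2/5
~A = ~2/5 = 3/5
C ∨ A = 0 ∨ 2/5 = 2/5
~A ∧ (C ∨ A) = 3/5 ∧ 2/5 = 2/5
(B ∨ (B ∨ B)) ∧ (~A ∧ (C ∨ A)) = 2/5 ∧ 2/5 = 2/5
~((B ∨ (B ∨ B)) ∧ (~A ∧ (C ∨ A))) = ~2/5 = 3/5
C → C = 0 → 0 = 1
A ∧ (C → C) = 2/5 ∧ 1 = 2/5
~(A ∧ (C → C)) = ~2/5 = 3/5
~A = ~2/5 = 3/5
~(A ∧ (C → C)) ∨ ~A = 3/5 ∨ 3/5 = 3/5
~((B ∨ (B ∨ B)) ∧ (~A ∧ (C ∨ A))) ∨ (~(A ∧ (C → C)) ∨ ~A) = 3/5 ∨ 3/5 = 3/5
No assignment yields a value below 3/5, so this is the minimum.

3/5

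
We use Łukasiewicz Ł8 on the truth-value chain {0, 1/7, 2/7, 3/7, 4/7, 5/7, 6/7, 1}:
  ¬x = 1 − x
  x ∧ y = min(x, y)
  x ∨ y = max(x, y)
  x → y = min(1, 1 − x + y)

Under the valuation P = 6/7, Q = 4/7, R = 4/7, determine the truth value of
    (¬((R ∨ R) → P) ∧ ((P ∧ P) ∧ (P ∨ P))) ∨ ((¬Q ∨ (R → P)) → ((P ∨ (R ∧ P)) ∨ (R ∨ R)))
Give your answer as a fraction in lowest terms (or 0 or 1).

6/7

R ∨ R = 4/7 ∨ 4/7 = 4/7
(R ∨ R) → P = 4/7 → 6/7 = 1
¬((R ∨ R) → P) = ¬1 = 0
P ∧ P = 6/7 ∧ 6/7 = 6/7
P ∨ P = 6/7 ∨ 6/7 = 6/7
(P ∧ P) ∧ (P ∨ P) = 6/7 ∧ 6/7 = 6/7
¬((R ∨ R) → P) ∧ ((P ∧ P) ∧ (P ∨ P)) = 0 ∧ 6/7 = 0
¬Q = ¬4/7 = 3/7
R → P = 4/7 → 6/7 = 1
¬Q ∨ (R → P) = 3/7 ∨ 1 = 1
R ∧ P = 4/7 ∧ 6/7 = 4/7
P ∨ (R ∧ P) = 6/7 ∨ 4/7 = 6/7
R ∨ R = 4/7 ∨ 4/7 = 4/7
(P ∨ (R ∧ P)) ∨ (R ∨ R) = 6/7 ∨ 4/7 = 6/7
(¬Q ∨ (R → P)) → ((P ∨ (R ∧ P)) ∨ (R ∨ R)) = 1 → 6/7 = 6/7
(¬((R ∨ R) → P) ∧ ((P ∧ P) ∧ (P ∨ P))) ∨ ((¬Q ∨ (R → P)) → ((P ∨ (R ∧ P)) ∨ (R ∨ R))) = 0 ∨ 6/7 = 6/7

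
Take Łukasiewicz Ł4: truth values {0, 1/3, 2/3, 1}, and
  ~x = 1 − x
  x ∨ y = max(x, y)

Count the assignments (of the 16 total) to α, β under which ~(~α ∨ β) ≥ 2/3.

4

α = 0, β = 0 ↦ 0  <
α = 0, β = 1/3 ↦ 0  <
α = 0, β = 2/3 ↦ 0  <
α = 0, β = 1 ↦ 0  <
α = 1/3, β = 0 ↦ 1/3  <
α = 1/3, β = 1/3 ↦ 1/3  <
α = 1/3, β = 2/3 ↦ 1/3  <
α = 1/3, β = 1 ↦ 0  <
α = 2/3, β = 0 ↦ 2/3  ≥
α = 2/3, β = 1/3 ↦ 2/3  ≥
α = 2/3, β = 2/3 ↦ 1/3  <
α = 2/3, β = 1 ↦ 0  <
α = 1, β = 0 ↦ 1  ≥
α = 1, β = 1/3 ↦ 2/3  ≥
α = 1, β = 2/3 ↦ 1/3  <
α = 1, β = 1 ↦ 0  <
So 4 of the 16 assignments meet the threshold.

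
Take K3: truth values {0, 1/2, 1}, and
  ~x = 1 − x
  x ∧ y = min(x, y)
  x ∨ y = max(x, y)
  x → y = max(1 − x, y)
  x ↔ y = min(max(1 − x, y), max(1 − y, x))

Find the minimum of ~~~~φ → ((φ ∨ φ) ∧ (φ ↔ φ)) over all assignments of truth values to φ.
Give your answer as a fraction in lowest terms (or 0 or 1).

Take φ = 1/2:
~φ = ~1/2 = 1/2
~~φ = ~1/2 = 1/2
~~~φ = ~1/2 = 1/2
~~~~φ = ~1/2 = 1/2
φ ∨ φ = 1/2 ∨ 1/2 = 1/2
φ ↔ φ = 1/2 ↔ 1/2 = 1/2
(φ ∨ φ) ∧ (φ ↔ φ) = 1/2 ∧ 1/2 = 1/2
~~~~φ → ((φ ∨ φ) ∧ (φ ↔ φ)) = 1/2 → 1/2 = 1/2
No assignment yields a value below 1/2, so this is the minimum.

1/2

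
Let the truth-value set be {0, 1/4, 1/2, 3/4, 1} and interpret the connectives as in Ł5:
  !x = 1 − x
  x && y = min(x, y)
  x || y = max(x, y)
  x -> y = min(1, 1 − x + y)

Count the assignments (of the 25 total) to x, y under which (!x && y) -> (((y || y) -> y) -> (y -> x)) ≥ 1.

value 1: 21 assignments (counts)
value 3/4: 1 assignment
value 1/2: 2 assignments
value 0: 1 assignment
So 21 of the 25 assignments meet the threshold.

21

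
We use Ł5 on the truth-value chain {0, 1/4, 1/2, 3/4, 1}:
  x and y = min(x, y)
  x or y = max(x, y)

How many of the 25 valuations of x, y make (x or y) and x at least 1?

5

value 1: 5 assignments (counts)
value 3/4: 5 assignments
value 1/2: 5 assignments
value 1/4: 5 assignments
value 0: 5 assignments
So 5 of the 25 assignments meet the threshold.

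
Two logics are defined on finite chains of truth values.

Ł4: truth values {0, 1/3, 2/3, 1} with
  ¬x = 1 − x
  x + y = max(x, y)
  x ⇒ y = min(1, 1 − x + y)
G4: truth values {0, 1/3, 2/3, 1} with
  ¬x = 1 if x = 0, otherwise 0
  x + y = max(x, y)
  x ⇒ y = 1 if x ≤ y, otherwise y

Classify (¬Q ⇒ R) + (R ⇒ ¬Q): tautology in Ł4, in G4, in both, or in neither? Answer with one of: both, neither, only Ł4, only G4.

In Ł4: every assignment gives 1 — tautology.
In G4: every assignment gives 1 — tautology.

both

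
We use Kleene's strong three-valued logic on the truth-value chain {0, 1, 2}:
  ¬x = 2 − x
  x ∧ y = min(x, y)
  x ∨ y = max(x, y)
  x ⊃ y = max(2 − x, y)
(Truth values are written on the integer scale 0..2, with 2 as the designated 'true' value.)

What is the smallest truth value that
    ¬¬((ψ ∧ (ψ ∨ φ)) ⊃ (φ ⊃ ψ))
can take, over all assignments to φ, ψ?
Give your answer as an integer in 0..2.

1

Take φ = 1, ψ = 1:
ψ ∨ φ = 1 ∨ 1 = 1
ψ ∧ (ψ ∨ φ) = 1 ∧ 1 = 1
φ ⊃ ψ = 1 ⊃ 1 = 1
(ψ ∧ (ψ ∨ φ)) ⊃ (φ ⊃ ψ) = 1 ⊃ 1 = 1
¬((ψ ∧ (ψ ∨ φ)) ⊃ (φ ⊃ ψ)) = ¬1 = 1
¬¬((ψ ∧ (ψ ∨ φ)) ⊃ (φ ⊃ ψ)) = ¬1 = 1
No assignment yields a value below 1, so this is the minimum.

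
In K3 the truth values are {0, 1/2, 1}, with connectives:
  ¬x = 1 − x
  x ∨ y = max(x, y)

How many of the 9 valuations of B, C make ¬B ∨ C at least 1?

5

B = 0, C = 0 ↦ 1  ≥
B = 0, C = 1/2 ↦ 1  ≥
B = 0, C = 1 ↦ 1  ≥
B = 1/2, C = 0 ↦ 1/2  <
B = 1/2, C = 1/2 ↦ 1/2  <
B = 1/2, C = 1 ↦ 1  ≥
B = 1, C = 0 ↦ 0  <
B = 1, C = 1/2 ↦ 1/2  <
B = 1, C = 1 ↦ 1  ≥
So 5 of the 9 assignments meet the threshold.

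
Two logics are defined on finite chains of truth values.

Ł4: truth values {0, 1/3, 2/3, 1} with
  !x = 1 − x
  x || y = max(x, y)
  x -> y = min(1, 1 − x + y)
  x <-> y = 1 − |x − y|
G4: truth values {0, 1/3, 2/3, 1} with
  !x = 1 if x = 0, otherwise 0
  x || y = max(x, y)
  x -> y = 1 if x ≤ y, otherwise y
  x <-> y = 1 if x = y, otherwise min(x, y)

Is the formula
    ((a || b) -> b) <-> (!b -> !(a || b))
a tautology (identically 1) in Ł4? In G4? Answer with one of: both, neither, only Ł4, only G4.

only Ł4

In Ł4: every assignment gives 1 — tautology.
In G4: at a = 2/3, b = 1/3 the value is 1/3 — not a tautology.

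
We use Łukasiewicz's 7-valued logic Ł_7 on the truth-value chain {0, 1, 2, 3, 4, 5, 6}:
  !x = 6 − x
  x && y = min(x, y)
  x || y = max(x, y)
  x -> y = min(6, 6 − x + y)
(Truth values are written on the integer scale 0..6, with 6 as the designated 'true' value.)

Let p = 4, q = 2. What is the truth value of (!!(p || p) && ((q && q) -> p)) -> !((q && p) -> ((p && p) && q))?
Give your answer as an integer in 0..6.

p || p = 4 || 4 = 4
!(p || p) = !4 = 2
!!(p || p) = !2 = 4
q && q = 2 && 2 = 2
(q && q) -> p = 2 -> 4 = 6
!!(p || p) && ((q && q) -> p) = 4 && 6 = 4
q && p = 2 && 4 = 2
p && p = 4 && 4 = 4
(p && p) && q = 4 && 2 = 2
(q && p) -> ((p && p) && q) = 2 -> 2 = 6
!((q && p) -> ((p && p) && q)) = !6 = 0
(!!(p || p) && ((q && q) -> p)) -> !((q && p) -> ((p && p) && q)) = 4 -> 0 = 2

2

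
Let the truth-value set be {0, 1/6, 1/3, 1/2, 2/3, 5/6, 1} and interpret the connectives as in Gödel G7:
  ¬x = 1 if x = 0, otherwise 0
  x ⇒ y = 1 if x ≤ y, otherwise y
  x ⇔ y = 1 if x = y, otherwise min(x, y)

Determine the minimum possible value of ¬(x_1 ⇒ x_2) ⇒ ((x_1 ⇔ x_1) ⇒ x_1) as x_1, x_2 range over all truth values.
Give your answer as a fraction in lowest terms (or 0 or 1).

1/6

Take x_1 = 1/6, x_2 = 0:
x_1 ⇒ x_2 = 1/6 ⇒ 0 = 0
¬(x_1 ⇒ x_2) = ¬0 = 1
x_1 ⇔ x_1 = 1/6 ⇔ 1/6 = 1
(x_1 ⇔ x_1) ⇒ x_1 = 1 ⇒ 1/6 = 1/6
¬(x_1 ⇒ x_2) ⇒ ((x_1 ⇔ x_1) ⇒ x_1) = 1 ⇒ 1/6 = 1/6
No assignment yields a value below 1/6, so this is the minimum.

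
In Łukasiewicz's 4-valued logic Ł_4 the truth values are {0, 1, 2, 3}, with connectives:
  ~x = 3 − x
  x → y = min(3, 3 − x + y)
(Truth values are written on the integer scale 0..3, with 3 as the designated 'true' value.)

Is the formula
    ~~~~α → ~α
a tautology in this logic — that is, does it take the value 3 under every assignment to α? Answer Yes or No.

No

Counterexample: take α = 2.
~α = ~2 = 1
~~α = ~1 = 2
~~~α = ~2 = 1
~~~~α = ~1 = 2
~~~~α → ~α = 2 → 1 = 2
This gives 2 ≠ 3.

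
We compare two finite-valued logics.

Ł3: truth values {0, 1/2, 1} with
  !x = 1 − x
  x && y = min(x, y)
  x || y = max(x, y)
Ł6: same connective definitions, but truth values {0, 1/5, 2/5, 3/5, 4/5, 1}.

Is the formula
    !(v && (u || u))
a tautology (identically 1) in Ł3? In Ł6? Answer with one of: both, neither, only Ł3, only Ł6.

In Ł3: at u = 1/2, v = 1/2 the value is 1/2 — not a tautology.
In Ł6: at u = 1/5, v = 1/5 the value is 4/5 — not a tautology.

neither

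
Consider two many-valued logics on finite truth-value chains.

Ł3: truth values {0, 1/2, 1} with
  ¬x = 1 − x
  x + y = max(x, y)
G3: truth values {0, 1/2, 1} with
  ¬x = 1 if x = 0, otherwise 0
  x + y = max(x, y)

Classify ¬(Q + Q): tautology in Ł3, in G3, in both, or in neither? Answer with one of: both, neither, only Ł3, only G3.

neither

In Ł3: at Q = 1/2 the value is 1/2 — not a tautology.
In G3: at Q = 1/2 the value is 0 — not a tautology.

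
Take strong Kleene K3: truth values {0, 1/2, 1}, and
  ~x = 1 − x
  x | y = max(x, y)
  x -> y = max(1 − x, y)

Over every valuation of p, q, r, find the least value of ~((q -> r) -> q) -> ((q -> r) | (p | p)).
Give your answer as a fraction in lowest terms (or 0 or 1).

Take p = 0, q = 1/2, r = 0:
q -> r = 1/2 -> 0 = 1/2
(q -> r) -> q = 1/2 -> 1/2 = 1/2
~((q -> r) -> q) = ~1/2 = 1/2
q -> r = 1/2 -> 0 = 1/2
p | p = 0 | 0 = 0
(q -> r) | (p | p) = 1/2 | 0 = 1/2
~((q -> r) -> q) -> ((q -> r) | (p | p)) = 1/2 -> 1/2 = 1/2
No assignment yields a value below 1/2, so this is the minimum.

1/2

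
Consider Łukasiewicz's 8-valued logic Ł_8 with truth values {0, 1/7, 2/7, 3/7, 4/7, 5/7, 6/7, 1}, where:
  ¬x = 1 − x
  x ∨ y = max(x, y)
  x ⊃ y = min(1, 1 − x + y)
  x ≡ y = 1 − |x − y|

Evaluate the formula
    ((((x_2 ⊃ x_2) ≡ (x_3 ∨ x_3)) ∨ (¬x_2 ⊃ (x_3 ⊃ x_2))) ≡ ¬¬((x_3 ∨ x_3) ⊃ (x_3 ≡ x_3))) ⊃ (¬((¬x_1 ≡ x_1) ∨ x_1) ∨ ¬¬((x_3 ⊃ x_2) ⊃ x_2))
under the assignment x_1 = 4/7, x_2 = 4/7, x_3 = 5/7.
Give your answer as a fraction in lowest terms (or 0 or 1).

5/7

x_2 ⊃ x_2 = 4/7 ⊃ 4/7 = 1
x_3 ∨ x_3 = 5/7 ∨ 5/7 = 5/7
(x_2 ⊃ x_2) ≡ (x_3 ∨ x_3) = 1 ≡ 5/7 = 5/7
¬x_2 = ¬4/7 = 3/7
x_3 ⊃ x_2 = 5/7 ⊃ 4/7 = 6/7
¬x_2 ⊃ (x_3 ⊃ x_2) = 3/7 ⊃ 6/7 = 1
((x_2 ⊃ x_2) ≡ (x_3 ∨ x_3)) ∨ (¬x_2 ⊃ (x_3 ⊃ x_2)) = 5/7 ∨ 1 = 1
x_3 ∨ x_3 = 5/7 ∨ 5/7 = 5/7
x_3 ≡ x_3 = 5/7 ≡ 5/7 = 1
(x_3 ∨ x_3) ⊃ (x_3 ≡ x_3) = 5/7 ⊃ 1 = 1
¬((x_3 ∨ x_3) ⊃ (x_3 ≡ x_3)) = ¬1 = 0
¬¬((x_3 ∨ x_3) ⊃ (x_3 ≡ x_3)) = ¬0 = 1
(((x_2 ⊃ x_2) ≡ (x_3 ∨ x_3)) ∨ (¬x_2 ⊃ (x_3 ⊃ x_2))) ≡ ¬¬((x_3 ∨ x_3) ⊃ (x_3 ≡ x_3)) = 1 ≡ 1 = 1
¬x_1 = ¬4/7 = 3/7
¬x_1 ≡ x_1 = 3/7 ≡ 4/7 = 6/7
(¬x_1 ≡ x_1) ∨ x_1 = 6/7 ∨ 4/7 = 6/7
¬((¬x_1 ≡ x_1) ∨ x_1) = ¬6/7 = 1/7
x_3 ⊃ x_2 = 5/7 ⊃ 4/7 = 6/7
(x_3 ⊃ x_2) ⊃ x_2 = 6/7 ⊃ 4/7 = 5/7
¬((x_3 ⊃ x_2) ⊃ x_2) = ¬5/7 = 2/7
¬¬((x_3 ⊃ x_2) ⊃ x_2) = ¬2/7 = 5/7
¬((¬x_1 ≡ x_1) ∨ x_1) ∨ ¬¬((x_3 ⊃ x_2) ⊃ x_2) = 1/7 ∨ 5/7 = 5/7
((((x_2 ⊃ x_2) ≡ (x_3 ∨ x_3)) ∨ (¬x_2 ⊃ (x_3 ⊃ x_2))) ≡ ¬¬((x_3 ∨ x_3) ⊃ (x_3 ≡ x_3))) ⊃ (¬((¬x_1 ≡ x_1) ∨ x_1) ∨ ¬¬((x_3 ⊃ x_2) ⊃ x_2)) = 1 ⊃ 5/7 = 5/7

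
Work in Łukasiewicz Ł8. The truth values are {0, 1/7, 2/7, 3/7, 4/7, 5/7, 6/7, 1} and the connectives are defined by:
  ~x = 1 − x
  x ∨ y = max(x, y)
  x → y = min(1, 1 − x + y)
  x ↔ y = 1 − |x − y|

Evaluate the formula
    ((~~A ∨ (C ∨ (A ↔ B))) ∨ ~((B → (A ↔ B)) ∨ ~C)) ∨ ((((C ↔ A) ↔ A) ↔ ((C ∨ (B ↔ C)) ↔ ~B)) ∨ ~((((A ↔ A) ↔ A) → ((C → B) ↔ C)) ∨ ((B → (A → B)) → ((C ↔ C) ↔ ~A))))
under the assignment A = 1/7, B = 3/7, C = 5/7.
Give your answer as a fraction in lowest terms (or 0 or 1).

~A = ~1/7 = 6/7
~~A = ~6/7 = 1/7
A ↔ B = 1/7 ↔ 3/7 = 5/7
C ∨ (A ↔ B) = 5/7 ∨ 5/7 = 5/7
~~A ∨ (C ∨ (A ↔ B)) = 1/7 ∨ 5/7 = 5/7
A ↔ B = 1/7 ↔ 3/7 = 5/7
B → (A ↔ B) = 3/7 → 5/7 = 1
~C = ~5/7 = 2/7
(B → (A ↔ B)) ∨ ~C = 1 ∨ 2/7 = 1
~((B → (A ↔ B)) ∨ ~C) = ~1 = 0
(~~A ∨ (C ∨ (A ↔ B))) ∨ ~((B → (A ↔ B)) ∨ ~C) = 5/7 ∨ 0 = 5/7
C ↔ A = 5/7 ↔ 1/7 = 3/7
(C ↔ A) ↔ A = 3/7 ↔ 1/7 = 5/7
B ↔ C = 3/7 ↔ 5/7 = 5/7
C ∨ (B ↔ C) = 5/7 ∨ 5/7 = 5/7
~B = ~3/7 = 4/7
(C ∨ (B ↔ C)) ↔ ~B = 5/7 ↔ 4/7 = 6/7
((C ↔ A) ↔ A) ↔ ((C ∨ (B ↔ C)) ↔ ~B) = 5/7 ↔ 6/7 = 6/7
A ↔ A = 1/7 ↔ 1/7 = 1
(A ↔ A) ↔ A = 1 ↔ 1/7 = 1/7
C → B = 5/7 → 3/7 = 5/7
(C → B) ↔ C = 5/7 ↔ 5/7 = 1
((A ↔ A) ↔ A) → ((C → B) ↔ C) = 1/7 → 1 = 1
A → B = 1/7 → 3/7 = 1
B → (A → B) = 3/7 → 1 = 1
C ↔ C = 5/7 ↔ 5/7 = 1
~A = ~1/7 = 6/7
(C ↔ C) ↔ ~A = 1 ↔ 6/7 = 6/7
(B → (A → B)) → ((C ↔ C) ↔ ~A) = 1 → 6/7 = 6/7
(((A ↔ A) ↔ A) → ((C → B) ↔ C)) ∨ ((B → (A → B)) → ((C ↔ C) ↔ ~A)) = 1 ∨ 6/7 = 1
~((((A ↔ A) ↔ A) → ((C → B) ↔ C)) ∨ ((B → (A → B)) → ((C ↔ C) ↔ ~A))) = ~1 = 0
(((C ↔ A) ↔ A) ↔ ((C ∨ (B ↔ C)) ↔ ~B)) ∨ ~((((A ↔ A) ↔ A) → ((C → B) ↔ C)) ∨ ((B → (A → B)) → ((C ↔ C) ↔ ~A))) = 6/7 ∨ 0 = 6/7
((~~A ∨ (C ∨ (A ↔ B))) ∨ ~((B → (A ↔ B)) ∨ ~C)) ∨ ((((C ↔ A) ↔ A) ↔ ((C ∨ (B ↔ C)) ↔ ~B)) ∨ ~((((A ↔ A) ↔ A) → ((C → B) ↔ C)) ∨ ((B → (A → B)) → ((C ↔ C) ↔ ~A)))) = 5/7 ∨ 6/7 = 6/7

6/7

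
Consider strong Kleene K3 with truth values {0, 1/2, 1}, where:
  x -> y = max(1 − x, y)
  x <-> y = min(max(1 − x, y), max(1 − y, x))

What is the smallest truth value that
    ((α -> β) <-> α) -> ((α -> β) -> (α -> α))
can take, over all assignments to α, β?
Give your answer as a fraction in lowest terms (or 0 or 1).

Take α = 1/2, β = 0:
α -> β = 1/2 -> 0 = 1/2
(α -> β) <-> α = 1/2 <-> 1/2 = 1/2
α -> β = 1/2 -> 0 = 1/2
α -> α = 1/2 -> 1/2 = 1/2
(α -> β) -> (α -> α) = 1/2 -> 1/2 = 1/2
((α -> β) <-> α) -> ((α -> β) -> (α -> α)) = 1/2 -> 1/2 = 1/2
No assignment yields a value below 1/2, so this is the minimum.

1/2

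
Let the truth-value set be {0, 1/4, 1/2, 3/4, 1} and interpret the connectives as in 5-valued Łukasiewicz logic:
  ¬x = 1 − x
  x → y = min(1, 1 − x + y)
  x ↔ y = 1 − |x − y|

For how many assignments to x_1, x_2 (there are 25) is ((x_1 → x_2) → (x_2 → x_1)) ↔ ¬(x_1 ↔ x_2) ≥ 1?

value 1: 4 assignments (counts)
value 3/4: 2 assignments
value 1/2: 9 assignments
value 1/4: 4 assignments
value 0: 6 assignments
So 4 of the 25 assignments meet the threshold.

4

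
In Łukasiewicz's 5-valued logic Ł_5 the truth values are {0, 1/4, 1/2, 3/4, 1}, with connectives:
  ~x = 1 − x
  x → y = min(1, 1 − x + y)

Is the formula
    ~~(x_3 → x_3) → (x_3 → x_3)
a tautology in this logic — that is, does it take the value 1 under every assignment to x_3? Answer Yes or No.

Yes

x_3 = 0 ↦ 1
x_3 = 1/4 ↦ 1
x_3 = 1/2 ↦ 1
x_3 = 3/4 ↦ 1
x_3 = 1 ↦ 1
Every assignment gives a value ≥ 1.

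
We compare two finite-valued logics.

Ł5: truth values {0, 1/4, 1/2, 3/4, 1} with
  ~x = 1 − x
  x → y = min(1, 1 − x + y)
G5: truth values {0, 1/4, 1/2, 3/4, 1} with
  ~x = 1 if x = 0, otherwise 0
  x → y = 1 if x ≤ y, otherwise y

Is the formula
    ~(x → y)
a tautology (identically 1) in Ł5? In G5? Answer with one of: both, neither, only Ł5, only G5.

neither

In Ł5: at x = 0, y = 0 the value is 0 — not a tautology.
In G5: at x = 0, y = 0 the value is 0 — not a tautology.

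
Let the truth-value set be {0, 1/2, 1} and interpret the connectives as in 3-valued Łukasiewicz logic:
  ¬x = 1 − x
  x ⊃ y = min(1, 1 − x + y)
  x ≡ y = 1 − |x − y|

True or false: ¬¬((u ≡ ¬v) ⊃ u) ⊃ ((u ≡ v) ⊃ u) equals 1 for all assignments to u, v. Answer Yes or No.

Counterexample: take u = 0, v = 0.
¬v = ¬0 = 1
u ≡ ¬v = 0 ≡ 1 = 0
(u ≡ ¬v) ⊃ u = 0 ⊃ 0 = 1
¬((u ≡ ¬v) ⊃ u) = ¬1 = 0
¬¬((u ≡ ¬v) ⊃ u) = ¬0 = 1
u ≡ v = 0 ≡ 0 = 1
(u ≡ v) ⊃ u = 1 ⊃ 0 = 0
¬¬((u ≡ ¬v) ⊃ u) ⊃ ((u ≡ v) ⊃ u) = 1 ⊃ 0 = 0
This gives 0 ≠ 1.

No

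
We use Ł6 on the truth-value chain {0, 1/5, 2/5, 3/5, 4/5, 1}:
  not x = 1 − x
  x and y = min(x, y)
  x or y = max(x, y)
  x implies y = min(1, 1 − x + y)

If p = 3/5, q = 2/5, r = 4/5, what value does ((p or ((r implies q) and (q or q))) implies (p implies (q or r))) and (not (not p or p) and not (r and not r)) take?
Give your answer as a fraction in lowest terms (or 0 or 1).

r implies q = 4/5 implies 2/5 = 3/5
q or q = 2/5 or 2/5 = 2/5
(r implies q) and (q or q) = 3/5 and 2/5 = 2/5
p or ((r implies q) and (q or q)) = 3/5 or 2/5 = 3/5
q or r = 2/5 or 4/5 = 4/5
p implies (q or r) = 3/5 implies 4/5 = 1
(p or ((r implies q) and (q or q))) implies (p implies (q or r)) = 3/5 implies 1 = 1
not p = not 3/5 = 2/5
not p or p = 2/5 or 3/5 = 3/5
not (not p or p) = not 3/5 = 2/5
not r = not 4/5 = 1/5
r and not r = 4/5 and 1/5 = 1/5
not (r and not r) = not 1/5 = 4/5
not (not p or p) and not (r and not r) = 2/5 and 4/5 = 2/5
((p or ((r implies q) and (q or q))) implies (p implies (q or r))) and (not (not p or p) and not (r and not r)) = 1 and 2/5 = 2/5

2/5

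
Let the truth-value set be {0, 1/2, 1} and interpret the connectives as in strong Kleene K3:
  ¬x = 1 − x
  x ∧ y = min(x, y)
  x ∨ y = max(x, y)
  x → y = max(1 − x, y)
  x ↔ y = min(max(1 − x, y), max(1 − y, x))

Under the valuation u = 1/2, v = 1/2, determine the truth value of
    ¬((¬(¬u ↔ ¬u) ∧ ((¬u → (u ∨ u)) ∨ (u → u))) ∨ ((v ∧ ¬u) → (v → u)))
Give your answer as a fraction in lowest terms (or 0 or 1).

¬u = ¬1/2 = 1/2
¬u = ¬1/2 = 1/2
¬u ↔ ¬u = 1/2 ↔ 1/2 = 1/2
¬(¬u ↔ ¬u) = ¬1/2 = 1/2
¬u = ¬1/2 = 1/2
u ∨ u = 1/2 ∨ 1/2 = 1/2
¬u → (u ∨ u) = 1/2 → 1/2 = 1/2
u → u = 1/2 → 1/2 = 1/2
(¬u → (u ∨ u)) ∨ (u → u) = 1/2 ∨ 1/2 = 1/2
¬(¬u ↔ ¬u) ∧ ((¬u → (u ∨ u)) ∨ (u → u)) = 1/2 ∧ 1/2 = 1/2
¬u = ¬1/2 = 1/2
v ∧ ¬u = 1/2 ∧ 1/2 = 1/2
v → u = 1/2 → 1/2 = 1/2
(v ∧ ¬u) → (v → u) = 1/2 → 1/2 = 1/2
(¬(¬u ↔ ¬u) ∧ ((¬u → (u ∨ u)) ∨ (u → u))) ∨ ((v ∧ ¬u) → (v → u)) = 1/2 ∨ 1/2 = 1/2
¬((¬(¬u ↔ ¬u) ∧ ((¬u → (u ∨ u)) ∨ (u → u))) ∨ ((v ∧ ¬u) → (v → u))) = ¬1/2 = 1/2

1/2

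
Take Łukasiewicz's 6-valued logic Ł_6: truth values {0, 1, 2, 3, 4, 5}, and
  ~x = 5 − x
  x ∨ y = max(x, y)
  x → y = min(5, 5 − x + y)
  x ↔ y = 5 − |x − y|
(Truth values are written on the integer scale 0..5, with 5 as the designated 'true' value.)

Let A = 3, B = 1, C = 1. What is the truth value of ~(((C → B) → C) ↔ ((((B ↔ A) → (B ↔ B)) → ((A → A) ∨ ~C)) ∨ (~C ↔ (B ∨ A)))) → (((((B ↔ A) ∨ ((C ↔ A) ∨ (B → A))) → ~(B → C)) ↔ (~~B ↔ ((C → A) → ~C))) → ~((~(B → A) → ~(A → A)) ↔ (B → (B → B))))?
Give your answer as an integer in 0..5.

C → B = 1 → 1 = 5
(C → B) → C = 5 → 1 = 1
B ↔ A = 1 ↔ 3 = 3
B ↔ B = 1 ↔ 1 = 5
(B ↔ A) → (B ↔ B) = 3 → 5 = 5
A → A = 3 → 3 = 5
~C = ~1 = 4
(A → A) ∨ ~C = 5 ∨ 4 = 5
((B ↔ A) → (B ↔ B)) → ((A → A) ∨ ~C) = 5 → 5 = 5
~C = ~1 = 4
B ∨ A = 1 ∨ 3 = 3
~C ↔ (B ∨ A) = 4 ↔ 3 = 4
(((B ↔ A) → (B ↔ B)) → ((A → A) ∨ ~C)) ∨ (~C ↔ (B ∨ A)) = 5 ∨ 4 = 5
((C → B) → C) ↔ ((((B ↔ A) → (B ↔ B)) → ((A → A) ∨ ~C)) ∨ (~C ↔ (B ∨ A))) = 1 ↔ 5 = 1
~(((C → B) → C) ↔ ((((B ↔ A) → (B ↔ B)) → ((A → A) ∨ ~C)) ∨ (~C ↔ (B ∨ A)))) = ~1 = 4
B ↔ A = 1 ↔ 3 = 3
C ↔ A = 1 ↔ 3 = 3
B → A = 1 → 3 = 5
(C ↔ A) ∨ (B → A) = 3 ∨ 5 = 5
(B ↔ A) ∨ ((C ↔ A) ∨ (B → A)) = 3 ∨ 5 = 5
B → C = 1 → 1 = 5
~(B → C) = ~5 = 0
((B ↔ A) ∨ ((C ↔ A) ∨ (B → A))) → ~(B → C) = 5 → 0 = 0
~B = ~1 = 4
~~B = ~4 = 1
C → A = 1 → 3 = 5
~C = ~1 = 4
(C → A) → ~C = 5 → 4 = 4
~~B ↔ ((C → A) → ~C) = 1 ↔ 4 = 2
(((B ↔ A) ∨ ((C ↔ A) ∨ (B → A))) → ~(B → C)) ↔ (~~B ↔ ((C → A) → ~C)) = 0 ↔ 2 = 3
B → A = 1 → 3 = 5
~(B → A) = ~5 = 0
A → A = 3 → 3 = 5
~(A → A) = ~5 = 0
~(B → A) → ~(A → A) = 0 → 0 = 5
B → B = 1 → 1 = 5
B → (B → B) = 1 → 5 = 5
(~(B → A) → ~(A → A)) ↔ (B → (B → B)) = 5 ↔ 5 = 5
~((~(B → A) → ~(A → A)) ↔ (B → (B → B))) = ~5 = 0
((((B ↔ A) ∨ ((C ↔ A) ∨ (B → A))) → ~(B → C)) ↔ (~~B ↔ ((C → A) → ~C))) → ~((~(B → A) → ~(A → A)) ↔ (B → (B → B))) = 3 → 0 = 2
~(((C → B) → C) ↔ ((((B ↔ A) → (B ↔ B)) → ((A → A) ∨ ~C)) ∨ (~C ↔ (B ∨ A)))) → (((((B ↔ A) ∨ ((C ↔ A) ∨ (B → A))) → ~(B → C)) ↔ (~~B ↔ ((C → A) → ~C))) → ~((~(B → A) → ~(A → A)) ↔ (B → (B → B)))) = 4 → 2 = 3

3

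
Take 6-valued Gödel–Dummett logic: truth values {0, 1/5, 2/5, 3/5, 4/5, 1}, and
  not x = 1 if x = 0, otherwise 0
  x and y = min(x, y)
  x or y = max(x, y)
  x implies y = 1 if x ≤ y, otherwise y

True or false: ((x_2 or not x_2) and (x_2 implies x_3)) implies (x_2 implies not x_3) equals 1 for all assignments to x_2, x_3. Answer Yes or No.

No

Counterexample: take x_2 = 1/5, x_3 = 1/5.
not x_2 = not 1/5 = 0
x_2 or not x_2 = 1/5 or 0 = 1/5
x_2 implies x_3 = 1/5 implies 1/5 = 1
(x_2 or not x_2) and (x_2 implies x_3) = 1/5 and 1 = 1/5
not x_3 = not 1/5 = 0
x_2 implies not x_3 = 1/5 implies 0 = 0
((x_2 or not x_2) and (x_2 implies x_3)) implies (x_2 implies not x_3) = 1/5 implies 0 = 0
This gives 0 ≠ 1.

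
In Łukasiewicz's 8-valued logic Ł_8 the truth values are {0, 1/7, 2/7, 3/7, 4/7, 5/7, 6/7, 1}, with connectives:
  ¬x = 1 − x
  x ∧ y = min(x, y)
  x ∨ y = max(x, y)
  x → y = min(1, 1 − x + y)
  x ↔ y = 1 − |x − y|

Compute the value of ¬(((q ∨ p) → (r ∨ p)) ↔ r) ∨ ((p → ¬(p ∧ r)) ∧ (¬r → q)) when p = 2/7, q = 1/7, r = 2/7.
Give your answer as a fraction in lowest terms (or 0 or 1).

q ∨ p = 1/7 ∨ 2/7 = 2/7
r ∨ p = 2/7 ∨ 2/7 = 2/7
(q ∨ p) → (r ∨ p) = 2/7 → 2/7 = 1
((q ∨ p) → (r ∨ p)) ↔ r = 1 ↔ 2/7 = 2/7
¬(((q ∨ p) → (r ∨ p)) ↔ r) = ¬2/7 = 5/7
p ∧ r = 2/7 ∧ 2/7 = 2/7
¬(p ∧ r) = ¬2/7 = 5/7
p → ¬(p ∧ r) = 2/7 → 5/7 = 1
¬r = ¬2/7 = 5/7
¬r → q = 5/7 → 1/7 = 3/7
(p → ¬(p ∧ r)) ∧ (¬r → q) = 1 ∧ 3/7 = 3/7
¬(((q ∨ p) → (r ∨ p)) ↔ r) ∨ ((p → ¬(p ∧ r)) ∧ (¬r → q)) = 5/7 ∨ 3/7 = 5/7

5/7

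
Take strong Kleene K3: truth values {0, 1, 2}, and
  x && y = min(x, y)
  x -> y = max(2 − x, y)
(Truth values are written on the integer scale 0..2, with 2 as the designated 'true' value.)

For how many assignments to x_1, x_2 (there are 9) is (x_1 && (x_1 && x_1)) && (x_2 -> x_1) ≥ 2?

x_1 = 0, x_2 = 0 ↦ 0  <
x_1 = 0, x_2 = 1 ↦ 0  <
x_1 = 0, x_2 = 2 ↦ 0  <
x_1 = 1, x_2 = 0 ↦ 1  <
x_1 = 1, x_2 = 1 ↦ 1  <
x_1 = 1, x_2 = 2 ↦ 1  <
x_1 = 2, x_2 = 0 ↦ 2  ≥
x_1 = 2, x_2 = 1 ↦ 2  ≥
x_1 = 2, x_2 = 2 ↦ 2  ≥
So 3 of the 9 assignments meet the threshold.

3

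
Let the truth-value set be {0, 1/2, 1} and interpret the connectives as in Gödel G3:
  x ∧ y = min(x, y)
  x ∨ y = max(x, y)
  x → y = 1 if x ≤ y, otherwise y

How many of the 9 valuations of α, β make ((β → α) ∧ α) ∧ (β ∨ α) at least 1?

α = 0, β = 0 ↦ 0  <
α = 0, β = 1/2 ↦ 0  <
α = 0, β = 1 ↦ 0  <
α = 1/2, β = 0 ↦ 1/2  <
α = 1/2, β = 1/2 ↦ 1/2  <
α = 1/2, β = 1 ↦ 1/2  <
α = 1, β = 0 ↦ 1  ≥
α = 1, β = 1/2 ↦ 1  ≥
α = 1, β = 1 ↦ 1  ≥
So 3 of the 9 assignments meet the threshold.

3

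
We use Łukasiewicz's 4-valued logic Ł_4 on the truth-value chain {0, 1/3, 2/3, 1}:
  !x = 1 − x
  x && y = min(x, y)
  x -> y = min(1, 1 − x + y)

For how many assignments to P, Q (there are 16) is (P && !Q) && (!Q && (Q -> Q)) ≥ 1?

1

P = 0, Q = 0 ↦ 0  <
P = 0, Q = 1/3 ↦ 0  <
P = 0, Q = 2/3 ↦ 0  <
P = 0, Q = 1 ↦ 0  <
P = 1/3, Q = 0 ↦ 1/3  <
P = 1/3, Q = 1/3 ↦ 1/3  <
P = 1/3, Q = 2/3 ↦ 1/3  <
P = 1/3, Q = 1 ↦ 0  <
P = 2/3, Q = 0 ↦ 2/3  <
P = 2/3, Q = 1/3 ↦ 2/3  <
P = 2/3, Q = 2/3 ↦ 1/3  <
P = 2/3, Q = 1 ↦ 0  <
P = 1, Q = 0 ↦ 1  ≥
P = 1, Q = 1/3 ↦ 2/3  <
P = 1, Q = 2/3 ↦ 1/3  <
P = 1, Q = 1 ↦ 0  <
So 1 of the 16 assignments meets the threshold.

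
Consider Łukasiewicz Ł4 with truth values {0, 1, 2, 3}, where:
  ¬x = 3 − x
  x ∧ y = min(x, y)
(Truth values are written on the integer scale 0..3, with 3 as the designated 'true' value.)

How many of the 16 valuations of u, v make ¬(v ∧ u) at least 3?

7

u = 0, v = 0 ↦ 3  ≥
u = 0, v = 1 ↦ 3  ≥
u = 0, v = 2 ↦ 3  ≥
u = 0, v = 3 ↦ 3  ≥
u = 1, v = 0 ↦ 3  ≥
u = 1, v = 1 ↦ 2  <
u = 1, v = 2 ↦ 2  <
u = 1, v = 3 ↦ 2  <
u = 2, v = 0 ↦ 3  ≥
u = 2, v = 1 ↦ 2  <
u = 2, v = 2 ↦ 1  <
u = 2, v = 3 ↦ 1  <
u = 3, v = 0 ↦ 3  ≥
u = 3, v = 1 ↦ 2  <
u = 3, v = 2 ↦ 1  <
u = 3, v = 3 ↦ 0  <
So 7 of the 16 assignments meet the threshold.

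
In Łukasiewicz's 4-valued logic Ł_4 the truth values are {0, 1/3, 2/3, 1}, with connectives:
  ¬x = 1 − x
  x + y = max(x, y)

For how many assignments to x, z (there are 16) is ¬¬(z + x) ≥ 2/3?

12

x = 0, z = 0 ↦ 0  <
x = 0, z = 1/3 ↦ 1/3  <
x = 0, z = 2/3 ↦ 2/3  ≥
x = 0, z = 1 ↦ 1  ≥
x = 1/3, z = 0 ↦ 1/3  <
x = 1/3, z = 1/3 ↦ 1/3  <
x = 1/3, z = 2/3 ↦ 2/3  ≥
x = 1/3, z = 1 ↦ 1  ≥
x = 2/3, z = 0 ↦ 2/3  ≥
x = 2/3, z = 1/3 ↦ 2/3  ≥
x = 2/3, z = 2/3 ↦ 2/3  ≥
x = 2/3, z = 1 ↦ 1  ≥
x = 1, z = 0 ↦ 1  ≥
x = 1, z = 1/3 ↦ 1  ≥
x = 1, z = 2/3 ↦ 1  ≥
x = 1, z = 1 ↦ 1  ≥
So 12 of the 16 assignments meet the threshold.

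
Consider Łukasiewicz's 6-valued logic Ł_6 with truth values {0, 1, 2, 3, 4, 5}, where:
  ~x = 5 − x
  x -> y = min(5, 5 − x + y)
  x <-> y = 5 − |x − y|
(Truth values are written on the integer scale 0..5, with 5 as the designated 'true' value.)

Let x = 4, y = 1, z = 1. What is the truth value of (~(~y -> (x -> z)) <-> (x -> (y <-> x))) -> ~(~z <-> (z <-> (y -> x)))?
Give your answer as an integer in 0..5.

~y = ~1 = 4
x -> z = 4 -> 1 = 2
~y -> (x -> z) = 4 -> 2 = 3
~(~y -> (x -> z)) = ~3 = 2
y <-> x = 1 <-> 4 = 2
x -> (y <-> x) = 4 -> 2 = 3
~(~y -> (x -> z)) <-> (x -> (y <-> x)) = 2 <-> 3 = 4
~z = ~1 = 4
y -> x = 1 -> 4 = 5
z <-> (y -> x) = 1 <-> 5 = 1
~z <-> (z <-> (y -> x)) = 4 <-> 1 = 2
~(~z <-> (z <-> (y -> x))) = ~2 = 3
(~(~y -> (x -> z)) <-> (x -> (y <-> x))) -> ~(~z <-> (z <-> (y -> x))) = 4 -> 3 = 4

4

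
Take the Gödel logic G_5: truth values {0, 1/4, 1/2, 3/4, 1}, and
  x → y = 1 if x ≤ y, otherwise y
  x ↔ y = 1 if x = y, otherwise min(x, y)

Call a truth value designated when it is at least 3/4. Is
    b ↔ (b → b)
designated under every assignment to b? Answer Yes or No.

Counterexample: take b = 0.
b → b = 0 → 0 = 1
b ↔ (b → b) = 0 ↔ 1 = 0
This gives 0, which is below 3/4.

No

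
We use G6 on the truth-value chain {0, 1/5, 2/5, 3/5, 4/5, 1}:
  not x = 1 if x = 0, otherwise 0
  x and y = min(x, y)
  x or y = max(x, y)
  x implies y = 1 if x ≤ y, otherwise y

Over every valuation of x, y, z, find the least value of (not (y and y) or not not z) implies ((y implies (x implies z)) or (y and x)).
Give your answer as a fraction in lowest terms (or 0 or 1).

2/5

Take x = 2/5, y = 2/5, z = 1/5:
y and y = 2/5 and 2/5 = 2/5
not (y and y) = not 2/5 = 0
not z = not 1/5 = 0
not not z = not 0 = 1
not (y and y) or not not z = 0 or 1 = 1
x implies z = 2/5 implies 1/5 = 1/5
y implies (x implies z) = 2/5 implies 1/5 = 1/5
y and x = 2/5 and 2/5 = 2/5
(y implies (x implies z)) or (y and x) = 1/5 or 2/5 = 2/5
(not (y and y) or not not z) implies ((y implies (x implies z)) or (y and x)) = 1 implies 2/5 = 2/5
No assignment yields a value below 2/5, so this is the minimum.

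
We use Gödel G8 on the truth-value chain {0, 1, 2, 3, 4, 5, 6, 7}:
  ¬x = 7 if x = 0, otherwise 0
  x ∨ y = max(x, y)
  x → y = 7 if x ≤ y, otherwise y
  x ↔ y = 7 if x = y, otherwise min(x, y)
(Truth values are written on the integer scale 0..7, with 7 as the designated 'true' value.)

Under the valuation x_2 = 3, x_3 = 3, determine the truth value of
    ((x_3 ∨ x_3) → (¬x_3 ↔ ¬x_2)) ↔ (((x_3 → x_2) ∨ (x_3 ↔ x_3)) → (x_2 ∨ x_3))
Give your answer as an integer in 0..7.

3

x_3 ∨ x_3 = 3 ∨ 3 = 3
¬x_3 = ¬3 = 0
¬x_2 = ¬3 = 0
¬x_3 ↔ ¬x_2 = 0 ↔ 0 = 7
(x_3 ∨ x_3) → (¬x_3 ↔ ¬x_2) = 3 → 7 = 7
x_3 → x_2 = 3 → 3 = 7
x_3 ↔ x_3 = 3 ↔ 3 = 7
(x_3 → x_2) ∨ (x_3 ↔ x_3) = 7 ∨ 7 = 7
x_2 ∨ x_3 = 3 ∨ 3 = 3
((x_3 → x_2) ∨ (x_3 ↔ x_3)) → (x_2 ∨ x_3) = 7 → 3 = 3
((x_3 ∨ x_3) → (¬x_3 ↔ ¬x_2)) ↔ (((x_3 → x_2) ∨ (x_3 ↔ x_3)) → (x_2 ∨ x_3)) = 7 ↔ 3 = 3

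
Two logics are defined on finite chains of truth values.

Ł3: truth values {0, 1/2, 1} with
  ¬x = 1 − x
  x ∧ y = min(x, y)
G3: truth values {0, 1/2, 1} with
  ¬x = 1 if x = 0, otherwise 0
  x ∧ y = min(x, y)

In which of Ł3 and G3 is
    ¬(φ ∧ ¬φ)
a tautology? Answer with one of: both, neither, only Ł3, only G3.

only G3

In Ł3: at φ = 1/2 the value is 1/2 — not a tautology.
In G3: every assignment gives 1 — tautology.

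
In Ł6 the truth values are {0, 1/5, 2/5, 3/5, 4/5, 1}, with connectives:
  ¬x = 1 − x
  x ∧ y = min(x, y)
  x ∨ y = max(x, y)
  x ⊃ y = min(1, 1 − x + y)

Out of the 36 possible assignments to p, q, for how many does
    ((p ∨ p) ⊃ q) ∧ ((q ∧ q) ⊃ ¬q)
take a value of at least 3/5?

value 1: 6 assignments (counts)
value 4/5: 8 assignments (counts)
value 3/5: 4 assignments (counts)
value 2/5: 9 assignments
value 1/5: 2 assignments
value 0: 7 assignments
So 18 of the 36 assignments meet the threshold.

18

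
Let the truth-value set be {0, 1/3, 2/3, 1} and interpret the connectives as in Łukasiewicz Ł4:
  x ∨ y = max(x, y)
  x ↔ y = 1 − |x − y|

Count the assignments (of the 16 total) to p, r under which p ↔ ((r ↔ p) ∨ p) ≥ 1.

9

p = 0, r = 0 ↦ 0  <
p = 0, r = 1/3 ↦ 1/3  <
p = 0, r = 2/3 ↦ 2/3  <
p = 0, r = 1 ↦ 1  ≥
p = 1/3, r = 0 ↦ 2/3  <
p = 1/3, r = 1/3 ↦ 1/3  <
p = 1/3, r = 2/3 ↦ 2/3  <
p = 1/3, r = 1 ↦ 1  ≥
p = 2/3, r = 0 ↦ 1  ≥
p = 2/3, r = 1/3 ↦ 1  ≥
p = 2/3, r = 2/3 ↦ 2/3  <
p = 2/3, r = 1 ↦ 1  ≥
p = 1, r = 0 ↦ 1  ≥
p = 1, r = 1/3 ↦ 1  ≥
p = 1, r = 2/3 ↦ 1  ≥
p = 1, r = 1 ↦ 1  ≥
So 9 of the 16 assignments meet the threshold.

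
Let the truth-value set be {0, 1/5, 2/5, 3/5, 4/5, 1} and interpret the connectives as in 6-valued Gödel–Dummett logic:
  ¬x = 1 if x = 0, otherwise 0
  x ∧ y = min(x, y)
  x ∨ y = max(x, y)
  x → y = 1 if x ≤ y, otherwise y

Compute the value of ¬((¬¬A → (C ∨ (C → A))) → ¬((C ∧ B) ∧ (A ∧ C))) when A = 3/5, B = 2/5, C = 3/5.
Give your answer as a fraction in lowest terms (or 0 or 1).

¬A = ¬3/5 = 0
¬¬A = ¬0 = 1
C → A = 3/5 → 3/5 = 1
C ∨ (C → A) = 3/5 ∨ 1 = 1
¬¬A → (C ∨ (C → A)) = 1 → 1 = 1
C ∧ B = 3/5 ∧ 2/5 = 2/5
A ∧ C = 3/5 ∧ 3/5 = 3/5
(C ∧ B) ∧ (A ∧ C) = 2/5 ∧ 3/5 = 2/5
¬((C ∧ B) ∧ (A ∧ C)) = ¬2/5 = 0
(¬¬A → (C ∨ (C → A))) → ¬((C ∧ B) ∧ (A ∧ C)) = 1 → 0 = 0
¬((¬¬A → (C ∨ (C → A))) → ¬((C ∧ B) ∧ (A ∧ C))) = ¬0 = 1

1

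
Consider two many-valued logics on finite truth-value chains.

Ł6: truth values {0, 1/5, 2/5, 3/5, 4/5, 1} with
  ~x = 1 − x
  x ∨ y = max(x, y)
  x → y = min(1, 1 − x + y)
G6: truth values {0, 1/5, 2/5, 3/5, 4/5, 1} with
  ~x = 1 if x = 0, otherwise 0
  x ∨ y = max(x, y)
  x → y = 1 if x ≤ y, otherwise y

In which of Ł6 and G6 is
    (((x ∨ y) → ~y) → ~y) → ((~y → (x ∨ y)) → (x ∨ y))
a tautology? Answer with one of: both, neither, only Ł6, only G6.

only Ł6

In Ł6: every assignment gives 1 — tautology.
In G6: at x = 0, y = 1/5 the value is 1/5 — not a tautology.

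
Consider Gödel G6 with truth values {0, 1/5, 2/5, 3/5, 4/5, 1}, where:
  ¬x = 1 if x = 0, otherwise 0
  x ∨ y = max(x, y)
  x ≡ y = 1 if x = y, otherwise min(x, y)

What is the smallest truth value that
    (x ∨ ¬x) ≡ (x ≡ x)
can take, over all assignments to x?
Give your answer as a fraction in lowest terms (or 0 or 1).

1/5

Take x = 1/5:
¬x = ¬1/5 = 0
x ∨ ¬x = 1/5 ∨ 0 = 1/5
x ≡ x = 1/5 ≡ 1/5 = 1
(x ∨ ¬x) ≡ (x ≡ x) = 1/5 ≡ 1 = 1/5
No assignment yields a value below 1/5, so this is the minimum.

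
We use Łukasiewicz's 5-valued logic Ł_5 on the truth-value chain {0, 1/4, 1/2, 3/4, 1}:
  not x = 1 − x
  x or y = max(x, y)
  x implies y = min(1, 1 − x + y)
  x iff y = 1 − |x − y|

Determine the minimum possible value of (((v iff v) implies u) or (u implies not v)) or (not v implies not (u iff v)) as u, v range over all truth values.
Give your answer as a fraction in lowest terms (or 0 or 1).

Take u = 3/4, v = 1/2:
v iff v = 1/2 iff 1/2 = 1
(v iff v) implies u = 1 implies 3/4 = 3/4
not v = not 1/2 = 1/2
u implies not v = 3/4 implies 1/2 = 3/4
((v iff v) implies u) or (u implies not v) = 3/4 or 3/4 = 3/4
not v = not 1/2 = 1/2
u iff v = 3/4 iff 1/2 = 3/4
not (u iff v) = not 3/4 = 1/4
not v implies not (u iff v) = 1/2 implies 1/4 = 3/4
(((v iff v) implies u) or (u implies not v)) or (not v implies not (u iff v)) = 3/4 or 3/4 = 3/4
No assignment yields a value below 3/4, so this is the minimum.

3/4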